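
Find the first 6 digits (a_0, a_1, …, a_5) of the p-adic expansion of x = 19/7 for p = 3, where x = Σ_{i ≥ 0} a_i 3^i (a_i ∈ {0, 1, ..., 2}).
(a_0, …, a_5) = (1, 1, 2, 1, 2, 0)

v_3(19/7) = 0 (numerator and denominator both coprime to 3), so x ∈ ℤ_3^×. Compute digits iteratively via a_i = x_i mod 3, x_{i+1} = (x_i − a_i)/3, with x_0 = x:
  x_0 = 19/7;  a_0 = 1;  x_1 = (x_0 − 1)/3 = 4/7
  x_1 = 4/7;  a_1 = 1;  x_2 = (x_1 − 1)/3 = -1/7
  x_2 = -1/7;  a_2 = 2;  x_3 = (x_2 − 2)/3 = -5/7
  x_3 = -5/7;  a_3 = 1;  x_4 = (x_3 − 1)/3 = -4/7
  x_4 = -4/7;  a_4 = 2;  x_5 = (x_4 − 2)/3 = -6/7
  x_5 = -6/7;  a_5 = 0;  x_6 = (x_5 − 0)/3 = -2/7
Digits: (1, 1, 2, 1, 2, 0).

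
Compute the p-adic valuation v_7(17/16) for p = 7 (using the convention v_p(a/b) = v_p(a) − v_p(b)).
v_7(17/16) = 0

Factor powers of 7 from the numerator and denominator of the reduced fraction: 17 = 7^0 · 17 and 16 = 7^0 · 16. Apply v_p(a/b) = v_p(a) − v_p(b): v_7(17/16) = 0 − 0 = 0.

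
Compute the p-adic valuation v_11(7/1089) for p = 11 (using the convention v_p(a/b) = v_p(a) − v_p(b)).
v_11(7/1089) = -2

Factor powers of 11 from the numerator and denominator of the reduced fraction: 7 = 11^0 · 7 and 1089 = 11^2 · 9. Apply v_p(a/b) = v_p(a) − v_p(b): v_11(7/1089) = 0 − 2 = -2.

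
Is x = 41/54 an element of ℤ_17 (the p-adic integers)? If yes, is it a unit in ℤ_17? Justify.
x ∈ ℤ_17^× (unit); v_17(x) = 0

ℤ_17 = {x ∈ ℚ_17 : v_17(x) ≥ 0} and ℤ_17^× = {x ∈ ℤ_17 : v_17(x) = 0}. Here v_17(41/54) = v_17(num) − v_17(den) = 0; compare against these criteria.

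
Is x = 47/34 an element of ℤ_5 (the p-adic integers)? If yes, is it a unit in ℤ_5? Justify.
x ∈ ℤ_5^× (unit); v_5(x) = 0

ℤ_5 = {x ∈ ℚ_5 : v_5(x) ≥ 0} and ℤ_5^× = {x ∈ ℤ_5 : v_5(x) = 0}. Here v_5(47/34) = v_5(num) − v_5(den) = 0; compare against these criteria.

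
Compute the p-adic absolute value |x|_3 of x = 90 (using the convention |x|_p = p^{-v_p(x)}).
|90|_3 = 1/9

Step 1 — compute v_3(x) by factoring powers of 3 out of the numerator and denominator: v_3(90) = 2. Step 2 — apply |x|_p = p^{-v_p(x)} = 3^{-2} = 1/9.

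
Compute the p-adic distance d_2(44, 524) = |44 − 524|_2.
d_2(44, 524) = 1/32

Step 1 — x − y = 44 − 524 = -480. Step 2 — v_2(-480) = 5 (factor: -480 = −(2^5 · 15); the sign does not affect v_p). Step 3 — |x − y|_2 = 2^{-5} = 1/32.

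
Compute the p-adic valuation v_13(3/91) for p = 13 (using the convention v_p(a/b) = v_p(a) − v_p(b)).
v_13(3/91) = -1

Factor powers of 13 from the numerator and denominator of the reduced fraction: 3 = 13^0 · 3 and 91 = 13^1 · 7. Apply v_p(a/b) = v_p(a) − v_p(b): v_13(3/91) = 0 − 1 = -1.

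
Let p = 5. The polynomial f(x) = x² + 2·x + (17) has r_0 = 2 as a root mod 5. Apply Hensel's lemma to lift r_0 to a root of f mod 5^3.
r_2 = 102 (mod 125)

Hensel: r_{i+1} = r_i − f(r_i)·(f′(r_i))^{-1} mod 5^{i+2}, f′(x) = 2x + 2. Iterate:
  r_0 = 2 (mod 5)
  r_1 = 2 (mod 25)
  r_2 = 102 (mod 125)
Final: r = 102 satisfies f(r) ≡ 0 mod 5^3.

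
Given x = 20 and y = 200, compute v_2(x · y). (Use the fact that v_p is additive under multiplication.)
v_2(4000) = 5

v_p(x) = 2 (factor: 20 = 2^2 · 5); v_p(y) = 3 (factor: 200 = 2^3 · 25). Additivity: v_p(xy) = v_p(x) + v_p(y) = 2 + 3 = 5. (Direct check: xy = 4000 = 2^5 · (125).)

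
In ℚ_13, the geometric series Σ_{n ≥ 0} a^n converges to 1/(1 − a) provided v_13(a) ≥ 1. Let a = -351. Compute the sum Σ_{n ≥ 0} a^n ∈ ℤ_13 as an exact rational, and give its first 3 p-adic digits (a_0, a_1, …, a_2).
Σ a^n = 1/(1 − a) = 1/352;  first 3 digits = (1, 12, 11)

v_13(a) = 1 ≥ 1, so the series converges in ℤ_13 to 1/(1 − a) = 1/(1 − (-351)) = 1/352. Expand this rational in ℤ_13: compute digits iteratively via d_i = x_i mod 13, x_{i+1} = (x_i − d_i)/13. The first 3 digits are (1, 12, 11).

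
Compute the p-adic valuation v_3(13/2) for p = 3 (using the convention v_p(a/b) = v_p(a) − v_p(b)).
v_3(13/2) = 0

Factor powers of 3 from the numerator and denominator of the reduced fraction: 13 = 3^0 · 13 and 2 = 3^0 · 2. Apply v_p(a/b) = v_p(a) − v_p(b): v_3(13/2) = 0 − 0 = 0.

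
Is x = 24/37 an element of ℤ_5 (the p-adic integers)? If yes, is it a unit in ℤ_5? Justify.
x ∈ ℤ_5^× (unit); v_5(x) = 0

ℤ_5 = {x ∈ ℚ_5 : v_5(x) ≥ 0} and ℤ_5^× = {x ∈ ℤ_5 : v_5(x) = 0}. Here v_5(24/37) = v_5(num) − v_5(den) = 0; compare against these criteria.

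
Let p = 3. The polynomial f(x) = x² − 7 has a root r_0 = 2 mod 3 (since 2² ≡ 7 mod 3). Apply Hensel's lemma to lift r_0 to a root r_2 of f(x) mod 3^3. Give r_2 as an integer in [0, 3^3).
r_2 = 14 (mod 27)

Hensel's recurrence: r_{i+1} = r_i − f(r_i)·(f′(r_i))^{-1} mod 3^{i+2}, with f′(x) = 2x. Iterate:
  r_0 = 2 (mod 3)
  r_1 = 5 (mod 9)
  r_2 = 14 (mod 27)
Final: r_2 = 14, and one checks f(r_2) ≡ 0 mod 3^3.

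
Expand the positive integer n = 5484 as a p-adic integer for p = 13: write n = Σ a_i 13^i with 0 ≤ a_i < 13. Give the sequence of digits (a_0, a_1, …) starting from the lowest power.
(a_0, a_1, …) = (11, 5, 6, 2)

Repeated division by 13 gives the digits low-to-high: 5484 = 11 + 5·13^1 + 6·13^2 + 2·13^3. Digit sequence: (11, 5, 6, 2).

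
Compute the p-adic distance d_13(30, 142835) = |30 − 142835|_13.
d_13(30, 142835) = 1/28561

Step 1 — x − y = 30 − 142835 = -142805. Step 2 — v_13(-142805) = 4 (factor: -142805 = −(13^4 · 5); the sign does not affect v_p). Step 3 — |x − y|_13 = 13^{-4} = 1/28561.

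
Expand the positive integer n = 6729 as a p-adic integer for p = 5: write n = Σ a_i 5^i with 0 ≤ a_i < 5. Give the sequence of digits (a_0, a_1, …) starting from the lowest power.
(a_0, a_1, …) = (4, 0, 4, 3, 0, 2)

Repeated division by 5 gives the digits low-to-high: 6729 = 4 + 4·5^2 + 3·5^3 + 2·5^5. Digit sequence: (4, 0, 4, 3, 0, 2).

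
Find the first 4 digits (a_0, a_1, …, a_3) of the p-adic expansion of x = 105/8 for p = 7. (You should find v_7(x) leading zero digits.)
(a_0, …, a_3) = (0, 1, 1, 6)

v_7(105/8) = 1, so a_0 = ... = a_0 = 0. Factor out: x = 7^1 · u with u = 15/8 a unit in ℤ_7. Expand u iteratively via a_{v+i} = u_i mod 7, u_{i+1} = (u_i − a_{v+i})/7:
  u_0 = 15/8;  a_1 = 1;  u_1 = (u_0 − 1)/7 = 1/8
  u_1 = 1/8;  a_2 = 1;  u_2 = (u_1 − 1)/7 = -1/8
  u_2 = -1/8;  a_3 = 6;  u_3 = (u_2 − 6)/7 = -7/8
Digits: (0, 1, 1, 6).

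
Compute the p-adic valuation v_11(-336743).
v_11(-336743) = 4

v_11(n) is the largest exponent k such that 11^k divides n. Factor out: -336743 = -11^4 · 23. (Sign doesn't affect v_p.) So v_11(-336743) = 4.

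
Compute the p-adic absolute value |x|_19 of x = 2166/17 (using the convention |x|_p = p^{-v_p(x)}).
|2166/17|_19 = 1/361

Step 1 — compute v_19(x) by factoring powers of 19 out of the numerator and denominator: v_19(2166/17) = 2. Step 2 — apply |x|_p = p^{-v_p(x)} = 19^{-2} = 1/361.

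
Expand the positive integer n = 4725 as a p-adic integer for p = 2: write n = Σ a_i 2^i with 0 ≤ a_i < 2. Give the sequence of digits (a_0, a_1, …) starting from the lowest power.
(a_0, a_1, …) = (1, 0, 1, 0, 1, 1, 1, 0, 0, 1, 0, 0, 1)

Repeated division by 2 gives the digits low-to-high: 4725 = 1 + 1·2^2 + 1·2^4 + 1·2^5 + 1·2^6 + 1·2^9 + 1·2^12. Digit sequence: (1, 0, 1, 0, 1, 1, 1, 0, 0, 1, 0, 0, 1).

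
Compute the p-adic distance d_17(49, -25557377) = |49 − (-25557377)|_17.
d_17(49, -25557377) = 1/1419857

Step 1 — x − y = 49 − (-25557377) = 25557426. Step 2 — v_17(25557426) = 5 (factor: 25557426 = (17^5 · 18); the sign does not affect v_p). Step 3 — |x − y|_17 = 17^{-5} = 1/1419857.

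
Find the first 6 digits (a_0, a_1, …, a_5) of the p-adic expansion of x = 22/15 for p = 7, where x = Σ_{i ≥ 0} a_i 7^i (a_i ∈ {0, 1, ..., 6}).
(a_0, …, a_5) = (1, 1, 5, 3, 6, 0)

v_7(22/15) = 0 (numerator and denominator both coprime to 7), so x ∈ ℤ_7^×. Compute digits iteratively via a_i = x_i mod 7, x_{i+1} = (x_i − a_i)/7, with x_0 = x:
  x_0 = 22/15;  a_0 = 1;  x_1 = (x_0 − 1)/7 = 1/15
  x_1 = 1/15;  a_1 = 1;  x_2 = (x_1 − 1)/7 = -2/15
  x_2 = -2/15;  a_2 = 5;  x_3 = (x_2 − 5)/7 = -11/15
  x_3 = -11/15;  a_3 = 3;  x_4 = (x_3 − 3)/7 = -8/15
  x_4 = -8/15;  a_4 = 6;  x_5 = (x_4 − 6)/7 = -14/15
  x_5 = -14/15;  a_5 = 0;  x_6 = (x_5 − 0)/7 = -2/15
Digits: (1, 1, 5, 3, 6, 0).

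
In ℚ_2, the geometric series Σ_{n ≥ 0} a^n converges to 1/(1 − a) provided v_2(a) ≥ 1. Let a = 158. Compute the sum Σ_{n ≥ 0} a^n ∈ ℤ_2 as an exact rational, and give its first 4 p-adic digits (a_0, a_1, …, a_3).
Σ a^n = 1/(1 − a) = -1/157;  first 4 digits = (1, 1, 0, 1)

v_2(a) = 1 ≥ 1, so the series converges in ℤ_2 to 1/(1 − a) = 1/(1 − 158) = -1/157. Expand this rational in ℤ_2: compute digits iteratively via d_i = x_i mod 2, x_{i+1} = (x_i − d_i)/2. The first 4 digits are (1, 1, 0, 1).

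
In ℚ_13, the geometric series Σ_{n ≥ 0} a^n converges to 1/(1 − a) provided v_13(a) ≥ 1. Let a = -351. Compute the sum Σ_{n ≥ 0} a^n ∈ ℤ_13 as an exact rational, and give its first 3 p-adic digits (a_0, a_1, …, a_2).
Σ a^n = 1/(1 − a) = 1/352;  first 3 digits = (1, 12, 11)

v_13(a) = 1 ≥ 1, so the series converges in ℤ_13 to 1/(1 − a) = 1/(1 − (-351)) = 1/352. Expand this rational in ℤ_13: compute digits iteratively via d_i = x_i mod 13, x_{i+1} = (x_i − d_i)/13. The first 3 digits are (1, 12, 11).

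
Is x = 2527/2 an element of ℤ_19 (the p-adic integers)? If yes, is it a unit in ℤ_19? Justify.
x ∈ ℤ_19 but not a unit; v_19(x) = 2 > 0

ℤ_19 = {x ∈ ℚ_19 : v_19(x) ≥ 0} and ℤ_19^× = {x ∈ ℤ_19 : v_19(x) = 0}. Here v_19(2527/2) = v_19(num) − v_19(den) = 2; compare against these criteria.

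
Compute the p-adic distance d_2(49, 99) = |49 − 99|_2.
d_2(49, 99) = 1/2

Step 1 — x − y = 49 − 99 = -50. Step 2 — v_2(-50) = 1 (factor: -50 = −(2^1 · 25); the sign does not affect v_p). Step 3 — |x − y|_2 = 2^{-1} = 1/2.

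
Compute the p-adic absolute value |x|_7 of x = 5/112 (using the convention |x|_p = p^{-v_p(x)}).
|5/112|_7 = 7

Step 1 — compute v_7(x) by factoring powers of 7 out of the numerator and denominator: v_7(5/112) = -1. Step 2 — apply |x|_p = p^{-v_p(x)} = 7^{1} = 7.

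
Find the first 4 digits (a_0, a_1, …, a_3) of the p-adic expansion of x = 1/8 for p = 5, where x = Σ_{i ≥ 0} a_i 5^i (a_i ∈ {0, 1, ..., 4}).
(a_0, …, a_3) = (2, 4, 1, 4)

v_5(1/8) = 0 (numerator and denominator both coprime to 5), so x ∈ ℤ_5^×. Compute digits iteratively via a_i = x_i mod 5, x_{i+1} = (x_i − a_i)/5, with x_0 = x:
  x_0 = 1/8;  a_0 = 2;  x_1 = (x_0 − 2)/5 = -3/8
  x_1 = -3/8;  a_1 = 4;  x_2 = (x_1 − 4)/5 = -7/8
  x_2 = -7/8;  a_2 = 1;  x_3 = (x_2 − 1)/5 = -3/8
  x_3 = -3/8;  a_3 = 4;  x_4 = (x_3 − 4)/5 = -7/8
Digits: (2, 4, 1, 4).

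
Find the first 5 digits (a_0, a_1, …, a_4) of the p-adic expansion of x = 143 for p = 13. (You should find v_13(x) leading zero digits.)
(a_0, …, a_4) = (0, 11, 0, 0, 0)

v_13(143) = 1, so a_0 = ... = a_0 = 0. Factor out: x = 13^1 · u with u = 11 a unit in ℤ_13. Expand u iteratively via a_{v+i} = u_i mod 13, u_{i+1} = (u_i − a_{v+i})/13:
  u_0 = 11;  a_1 = 11;  u_1 = (u_0 − 11)/13 = 0
  u_1 = 0;  a_2 = 0;  u_2 = (u_1 − 0)/13 = 0
  u_2 = 0;  a_3 = 0;  u_3 = (u_2 − 0)/13 = 0
  u_3 = 0;  a_4 = 0;  u_4 = (u_3 − 0)/13 = 0
Digits: (0, 11, 0, 0, 0).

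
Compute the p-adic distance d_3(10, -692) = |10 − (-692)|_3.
d_3(10, -692) = 1/27

Step 1 — x − y = 10 − (-692) = 702. Step 2 — v_3(702) = 3 (factor: 702 = (3^3 · 26); the sign does not affect v_p). Step 3 — |x − y|_3 = 3^{-3} = 1/27.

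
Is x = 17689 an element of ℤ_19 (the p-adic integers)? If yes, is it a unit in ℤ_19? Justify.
x ∈ ℤ_19 but not a unit; v_19(x) = 2 > 0

ℤ_19 = {x ∈ ℚ_19 : v_19(x) ≥ 0} and ℤ_19^× = {x ∈ ℤ_19 : v_19(x) = 0}. Here v_19(17689) = v_19(num) − v_19(den) = 2; compare against these criteria.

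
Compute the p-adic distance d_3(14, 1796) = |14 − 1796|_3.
d_3(14, 1796) = 1/81

Step 1 — x − y = 14 − 1796 = -1782. Step 2 — v_3(-1782) = 4 (factor: -1782 = −(3^4 · 22); the sign does not affect v_p). Step 3 — |x − y|_3 = 3^{-4} = 1/81.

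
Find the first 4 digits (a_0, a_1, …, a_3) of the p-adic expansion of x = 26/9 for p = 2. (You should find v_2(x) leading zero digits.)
(a_0, …, a_3) = (0, 1, 0, 1)

v_2(26/9) = 1, so a_0 = ... = a_0 = 0. Factor out: x = 2^1 · u with u = 13/9 a unit in ℤ_2. Expand u iteratively via a_{v+i} = u_i mod 2, u_{i+1} = (u_i − a_{v+i})/2:
  u_0 = 13/9;  a_1 = 1;  u_1 = (u_0 − 1)/2 = 2/9
  u_1 = 2/9;  a_2 = 0;  u_2 = (u_1 − 0)/2 = 1/9
  u_2 = 1/9;  a_3 = 1;  u_3 = (u_2 − 1)/2 = -4/9
Digits: (0, 1, 0, 1).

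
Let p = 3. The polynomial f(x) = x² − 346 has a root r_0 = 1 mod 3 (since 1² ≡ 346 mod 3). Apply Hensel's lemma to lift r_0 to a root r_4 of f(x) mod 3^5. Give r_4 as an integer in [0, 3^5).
r_4 = 115 (mod 243)

Hensel's recurrence: r_{i+1} = r_i − f(r_i)·(f′(r_i))^{-1} mod 3^{i+2}, with f′(x) = 2x. Iterate:
  r_0 = 1 (mod 3)
  r_1 = 7 (mod 9)
  r_2 = 7 (mod 27)
  r_3 = 34 (mod 81)
  r_4 = 115 (mod 243)
Final: r_4 = 115, and one checks f(r_4) ≡ 0 mod 3^5.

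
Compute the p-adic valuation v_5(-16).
v_5(-16) = 0

v_5(n) is the largest exponent k such that 5^k divides n. Factor out: -16 = -5^0 · 16. (Sign doesn't affect v_p.) So v_5(-16) = 0.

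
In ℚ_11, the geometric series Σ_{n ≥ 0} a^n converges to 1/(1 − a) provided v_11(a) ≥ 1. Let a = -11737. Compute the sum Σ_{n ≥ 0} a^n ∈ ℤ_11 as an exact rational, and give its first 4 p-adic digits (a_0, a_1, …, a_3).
Σ a^n = 1/(1 − a) = 1/11738;  first 4 digits = (1, 0, 2, 2)

v_11(a) = 2 ≥ 1, so the series converges in ℤ_11 to 1/(1 − a) = 1/(1 − (-11737)) = 1/11738. Expand this rational in ℤ_11: compute digits iteratively via d_i = x_i mod 11, x_{i+1} = (x_i − d_i)/11. The first 4 digits are (1, 0, 2, 2).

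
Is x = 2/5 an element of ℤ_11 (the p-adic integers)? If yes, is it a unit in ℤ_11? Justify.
x ∈ ℤ_11^× (unit); v_11(x) = 0

ℤ_11 = {x ∈ ℚ_11 : v_11(x) ≥ 0} and ℤ_11^× = {x ∈ ℤ_11 : v_11(x) = 0}. Here v_11(2/5) = v_11(num) − v_11(den) = 0; compare against these criteria.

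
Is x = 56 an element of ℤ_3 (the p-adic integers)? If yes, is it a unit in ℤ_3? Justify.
x ∈ ℤ_3^× (unit); v_3(x) = 0

ℤ_3 = {x ∈ ℚ_3 : v_3(x) ≥ 0} and ℤ_3^× = {x ∈ ℤ_3 : v_3(x) = 0}. Here v_3(56) = v_3(num) − v_3(den) = 0; compare against these criteria.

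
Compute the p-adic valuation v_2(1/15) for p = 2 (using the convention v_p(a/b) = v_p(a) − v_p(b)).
v_2(1/15) = 0

Factor powers of 2 from the numerator and denominator of the reduced fraction: 1 = 2^0 · 1 and 15 = 2^0 · 15. Apply v_p(a/b) = v_p(a) − v_p(b): v_2(1/15) = 0 − 0 = 0.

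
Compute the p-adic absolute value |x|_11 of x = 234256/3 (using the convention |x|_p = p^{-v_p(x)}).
|234256/3|_11 = 1/14641

Step 1 — compute v_11(x) by factoring powers of 11 out of the numerator and denominator: v_11(234256/3) = 4. Step 2 — apply |x|_p = p^{-v_p(x)} = 11^{-4} = 1/14641.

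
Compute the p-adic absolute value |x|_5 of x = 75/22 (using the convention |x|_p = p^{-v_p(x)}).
|75/22|_5 = 1/25

Step 1 — compute v_5(x) by factoring powers of 5 out of the numerator and denominator: v_5(75/22) = 2. Step 2 — apply |x|_p = p^{-v_p(x)} = 5^{-2} = 1/25.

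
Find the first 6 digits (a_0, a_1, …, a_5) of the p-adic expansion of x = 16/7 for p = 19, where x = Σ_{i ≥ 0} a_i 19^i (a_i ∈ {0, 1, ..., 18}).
(a_0, …, a_5) = (5, 8, 5, 16, 10, 13)

v_19(16/7) = 0 (numerator and denominator both coprime to 19), so x ∈ ℤ_19^×. Compute digits iteratively via a_i = x_i mod 19, x_{i+1} = (x_i − a_i)/19, with x_0 = x:
  x_0 = 16/7;  a_0 = 5;  x_1 = (x_0 − 5)/19 = -1/7
  x_1 = -1/7;  a_1 = 8;  x_2 = (x_1 − 8)/19 = -3/7
  x_2 = -3/7;  a_2 = 5;  x_3 = (x_2 − 5)/19 = -2/7
  x_3 = -2/7;  a_3 = 16;  x_4 = (x_3 − 16)/19 = -6/7
  x_4 = -6/7;  a_4 = 10;  x_5 = (x_4 − 10)/19 = -4/7
  x_5 = -4/7;  a_5 = 13;  x_6 = (x_5 − 13)/19 = -5/7
Digits: (5, 8, 5, 16, 10, 13).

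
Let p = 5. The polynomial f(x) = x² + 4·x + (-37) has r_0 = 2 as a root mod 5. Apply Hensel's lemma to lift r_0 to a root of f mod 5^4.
r_3 = 552 (mod 625)

Hensel: r_{i+1} = r_i − f(r_i)·(f′(r_i))^{-1} mod 5^{i+2}, f′(x) = 2x + 4. Iterate:
  r_0 = 2 (mod 5)
  r_1 = 2 (mod 25)
  r_2 = 52 (mod 125)
  r_3 = 552 (mod 625)
Final: r = 552 satisfies f(r) ≡ 0 mod 5^4.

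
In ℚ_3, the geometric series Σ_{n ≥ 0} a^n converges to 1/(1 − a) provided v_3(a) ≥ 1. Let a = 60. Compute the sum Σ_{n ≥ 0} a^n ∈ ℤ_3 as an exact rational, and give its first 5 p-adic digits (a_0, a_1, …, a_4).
Σ a^n = 1/(1 − a) = -1/59;  first 5 digits = (1, 2, 1, 2, 0)

v_3(a) = 1 ≥ 1, so the series converges in ℤ_3 to 1/(1 − a) = 1/(1 − 60) = -1/59. Expand this rational in ℤ_3: compute digits iteratively via d_i = x_i mod 3, x_{i+1} = (x_i − d_i)/3. The first 5 digits are (1, 2, 1, 2, 0).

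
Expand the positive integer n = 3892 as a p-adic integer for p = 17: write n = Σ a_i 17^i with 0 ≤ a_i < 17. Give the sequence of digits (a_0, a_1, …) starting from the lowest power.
(a_0, a_1, …) = (16, 7, 13)

Repeated division by 17 gives the digits low-to-high: 3892 = 16 + 7·17^1 + 13·17^2. Digit sequence: (16, 7, 13).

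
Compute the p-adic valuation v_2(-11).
v_2(-11) = 0

v_2(n) is the largest exponent k such that 2^k divides n. Factor out: -11 = -2^0 · 11. (Sign doesn't affect v_p.) So v_2(-11) = 0.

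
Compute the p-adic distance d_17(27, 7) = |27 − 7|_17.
d_17(27, 7) = 1

Step 1 — x − y = 27 − 7 = 20. Step 2 — v_17(20) = 0 (factor: 20 = (17^0 · 20); the sign does not affect v_p). Step 3 — |x − y|_17 = 17^{0} = 1.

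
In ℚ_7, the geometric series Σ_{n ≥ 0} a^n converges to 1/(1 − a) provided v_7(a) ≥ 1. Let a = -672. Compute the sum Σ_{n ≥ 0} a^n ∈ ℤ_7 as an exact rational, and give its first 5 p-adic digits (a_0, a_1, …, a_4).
Σ a^n = 1/(1 − a) = 1/673;  first 5 digits = (1, 2, 4, 6, 1)

v_7(a) = 1 ≥ 1, so the series converges in ℤ_7 to 1/(1 − a) = 1/(1 − (-672)) = 1/673. Expand this rational in ℤ_7: compute digits iteratively via d_i = x_i mod 7, x_{i+1} = (x_i − d_i)/7. The first 5 digits are (1, 2, 4, 6, 1).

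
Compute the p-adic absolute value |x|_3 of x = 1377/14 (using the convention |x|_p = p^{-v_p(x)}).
|1377/14|_3 = 1/81

Step 1 — compute v_3(x) by factoring powers of 3 out of the numerator and denominator: v_3(1377/14) = 4. Step 2 — apply |x|_p = p^{-v_p(x)} = 3^{-4} = 1/81.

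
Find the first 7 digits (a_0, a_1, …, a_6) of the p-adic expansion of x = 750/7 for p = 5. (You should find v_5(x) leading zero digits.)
(a_0, …, a_6) = (0, 0, 0, 3, 1, 4, 2)

v_5(750/7) = 3, so a_0 = ... = a_2 = 0. Factor out: x = 5^3 · u with u = 6/7 a unit in ℤ_5. Expand u iteratively via a_{v+i} = u_i mod 5, u_{i+1} = (u_i − a_{v+i})/5:
  u_0 = 6/7;  a_3 = 3;  u_1 = (u_0 − 3)/5 = -3/7
  u_1 = -3/7;  a_4 = 1;  u_2 = (u_1 − 1)/5 = -2/7
  u_2 = -2/7;  a_5 = 4;  u_3 = (u_2 − 4)/5 = -6/7
  u_3 = -6/7;  a_6 = 2;  u_4 = (u_3 − 2)/5 = -4/7
Digits: (0, 0, 0, 3, 1, 4, 2).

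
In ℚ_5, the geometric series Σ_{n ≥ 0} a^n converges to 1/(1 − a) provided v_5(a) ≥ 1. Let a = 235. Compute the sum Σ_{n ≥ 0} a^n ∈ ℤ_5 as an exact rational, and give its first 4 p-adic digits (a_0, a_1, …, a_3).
Σ a^n = 1/(1 − a) = -1/234;  first 4 digits = (1, 2, 3, 1)

v_5(a) = 1 ≥ 1, so the series converges in ℤ_5 to 1/(1 − a) = 1/(1 − 235) = -1/234. Expand this rational in ℤ_5: compute digits iteratively via d_i = x_i mod 5, x_{i+1} = (x_i − d_i)/5. The first 4 digits are (1, 2, 3, 1).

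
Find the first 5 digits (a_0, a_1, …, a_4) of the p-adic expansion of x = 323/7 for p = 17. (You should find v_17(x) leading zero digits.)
(a_0, …, a_4) = (0, 10, 2, 12, 9)

v_17(323/7) = 1, so a_0 = ... = a_0 = 0. Factor out: x = 17^1 · u with u = 19/7 a unit in ℤ_17. Expand u iteratively via a_{v+i} = u_i mod 17, u_{i+1} = (u_i − a_{v+i})/17:
  u_0 = 19/7;  a_1 = 10;  u_1 = (u_0 − 10)/17 = -3/7
  u_1 = -3/7;  a_2 = 2;  u_2 = (u_1 − 2)/17 = -1/7
  u_2 = -1/7;  a_3 = 12;  u_3 = (u_2 − 12)/17 = -5/7
  u_3 = -5/7;  a_4 = 9;  u_4 = (u_3 − 9)/17 = -4/7
Digits: (0, 10, 2, 12, 9).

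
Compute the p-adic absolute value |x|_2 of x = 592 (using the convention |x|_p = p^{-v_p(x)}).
|592|_2 = 1/16

Step 1 — compute v_2(x) by factoring powers of 2 out of the numerator and denominator: v_2(592) = 4. Step 2 — apply |x|_p = p^{-v_p(x)} = 2^{-4} = 1/16.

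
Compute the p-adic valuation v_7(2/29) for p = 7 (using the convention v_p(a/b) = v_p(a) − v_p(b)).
v_7(2/29) = 0

Factor powers of 7 from the numerator and denominator of the reduced fraction: 2 = 7^0 · 2 and 29 = 7^0 · 29. Apply v_p(a/b) = v_p(a) − v_p(b): v_7(2/29) = 0 − 0 = 0.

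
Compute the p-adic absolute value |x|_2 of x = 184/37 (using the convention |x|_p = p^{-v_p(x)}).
|184/37|_2 = 1/8

Step 1 — compute v_2(x) by factoring powers of 2 out of the numerator and denominator: v_2(184/37) = 3. Step 2 — apply |x|_p = p^{-v_p(x)} = 2^{-3} = 1/8.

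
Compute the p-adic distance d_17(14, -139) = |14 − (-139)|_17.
d_17(14, -139) = 1/17

Step 1 — x − y = 14 − (-139) = 153. Step 2 — v_17(153) = 1 (factor: 153 = (17^1 · 9); the sign does not affect v_p). Step 3 — |x − y|_17 = 17^{-1} = 1/17.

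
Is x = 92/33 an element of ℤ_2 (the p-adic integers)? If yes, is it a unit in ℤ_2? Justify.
x ∈ ℤ_2 but not a unit; v_2(x) = 2 > 0

ℤ_2 = {x ∈ ℚ_2 : v_2(x) ≥ 0} and ℤ_2^× = {x ∈ ℤ_2 : v_2(x) = 0}. Here v_2(92/33) = v_2(num) − v_2(den) = 2; compare against these criteria.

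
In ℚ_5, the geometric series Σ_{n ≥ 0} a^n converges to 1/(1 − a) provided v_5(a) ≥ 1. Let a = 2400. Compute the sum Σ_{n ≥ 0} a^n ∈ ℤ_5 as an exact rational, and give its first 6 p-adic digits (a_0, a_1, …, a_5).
Σ a^n = 1/(1 − a) = -1/2399;  first 6 digits = (1, 0, 1, 4, 4, 3)

v_5(a) = 2 ≥ 1, so the series converges in ℤ_5 to 1/(1 − a) = 1/(1 − 2400) = -1/2399. Expand this rational in ℤ_5: compute digits iteratively via d_i = x_i mod 5, x_{i+1} = (x_i − d_i)/5. The first 6 digits are (1, 0, 1, 4, 4, 3).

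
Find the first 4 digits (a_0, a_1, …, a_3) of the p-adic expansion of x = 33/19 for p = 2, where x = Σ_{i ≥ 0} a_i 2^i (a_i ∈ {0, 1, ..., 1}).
(a_0, …, a_3) = (1, 1, 0, 1)

v_2(33/19) = 0 (numerator and denominator both coprime to 2), so x ∈ ℤ_2^×. Compute digits iteratively via a_i = x_i mod 2, x_{i+1} = (x_i − a_i)/2, with x_0 = x:
  x_0 = 33/19;  a_0 = 1;  x_1 = (x_0 − 1)/2 = 7/19
  x_1 = 7/19;  a_1 = 1;  x_2 = (x_1 − 1)/2 = -6/19
  x_2 = -6/19;  a_2 = 0;  x_3 = (x_2 − 0)/2 = -3/19
  x_3 = -3/19;  a_3 = 1;  x_4 = (x_3 − 1)/2 = -11/19
Digits: (1, 1, 0, 1).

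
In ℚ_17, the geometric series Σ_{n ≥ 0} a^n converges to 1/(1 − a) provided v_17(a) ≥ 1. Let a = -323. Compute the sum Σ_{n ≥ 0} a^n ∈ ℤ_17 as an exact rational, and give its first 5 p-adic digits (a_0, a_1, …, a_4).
Σ a^n = 1/(1 − a) = 1/324;  first 5 digits = (1, 15, 2, 13, 4)

v_17(a) = 1 ≥ 1, so the series converges in ℤ_17 to 1/(1 − a) = 1/(1 − (-323)) = 1/324. Expand this rational in ℤ_17: compute digits iteratively via d_i = x_i mod 17, x_{i+1} = (x_i − d_i)/17. The first 5 digits are (1, 15, 2, 13, 4).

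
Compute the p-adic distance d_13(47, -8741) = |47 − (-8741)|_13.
d_13(47, -8741) = 1/2197

Step 1 — x − y = 47 − (-8741) = 8788. Step 2 — v_13(8788) = 3 (factor: 8788 = (13^3 · 4); the sign does not affect v_p). Step 3 — |x − y|_13 = 13^{-3} = 1/2197.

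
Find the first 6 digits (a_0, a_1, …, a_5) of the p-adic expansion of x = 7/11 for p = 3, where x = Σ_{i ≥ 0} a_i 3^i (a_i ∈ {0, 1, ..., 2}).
(a_0, …, a_5) = (2, 2, 0, 0, 1, 1)

v_3(7/11) = 0 (numerator and denominator both coprime to 3), so x ∈ ℤ_3^×. Compute digits iteratively via a_i = x_i mod 3, x_{i+1} = (x_i − a_i)/3, with x_0 = x:
  x_0 = 7/11;  a_0 = 2;  x_1 = (x_0 − 2)/3 = -5/11
  x_1 = -5/11;  a_1 = 2;  x_2 = (x_1 − 2)/3 = -9/11
  x_2 = -9/11;  a_2 = 0;  x_3 = (x_2 − 0)/3 = -3/11
  x_3 = -3/11;  a_3 = 0;  x_4 = (x_3 − 0)/3 = -1/11
  x_4 = -1/11;  a_4 = 1;  x_5 = (x_4 − 1)/3 = -4/11
  x_5 = -4/11;  a_5 = 1;  x_6 = (x_5 − 1)/3 = -5/11
Digits: (2, 2, 0, 0, 1, 1).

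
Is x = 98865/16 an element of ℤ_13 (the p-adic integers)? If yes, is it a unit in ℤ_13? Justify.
x ∈ ℤ_13 but not a unit; v_13(x) = 3 > 0

ℤ_13 = {x ∈ ℚ_13 : v_13(x) ≥ 0} and ℤ_13^× = {x ∈ ℤ_13 : v_13(x) = 0}. Here v_13(98865/16) = v_13(num) − v_13(den) = 3; compare against these criteria.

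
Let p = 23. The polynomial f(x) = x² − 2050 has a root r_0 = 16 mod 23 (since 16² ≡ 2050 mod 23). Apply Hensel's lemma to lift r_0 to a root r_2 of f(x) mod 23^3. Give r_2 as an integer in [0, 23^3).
r_2 = 9561 (mod 12167)

Hensel's recurrence: r_{i+1} = r_i − f(r_i)·(f′(r_i))^{-1} mod 23^{i+2}, with f′(x) = 2x. Iterate:
  r_0 = 16 (mod 23)
  r_1 = 39 (mod 529)
  r_2 = 9561 (mod 12167)
Final: r_2 = 9561, and one checks f(r_2) ≡ 0 mod 23^3.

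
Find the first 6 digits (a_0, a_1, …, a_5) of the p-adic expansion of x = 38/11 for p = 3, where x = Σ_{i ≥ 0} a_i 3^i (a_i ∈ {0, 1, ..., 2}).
(a_0, …, a_5) = (1, 0, 0, 2, 1, 0)

v_3(38/11) = 0 (numerator and denominator both coprime to 3), so x ∈ ℤ_3^×. Compute digits iteratively via a_i = x_i mod 3, x_{i+1} = (x_i − a_i)/3, with x_0 = x:
  x_0 = 38/11;  a_0 = 1;  x_1 = (x_0 − 1)/3 = 9/11
  x_1 = 9/11;  a_1 = 0;  x_2 = (x_1 − 0)/3 = 3/11
  x_2 = 3/11;  a_2 = 0;  x_3 = (x_2 − 0)/3 = 1/11
  x_3 = 1/11;  a_3 = 2;  x_4 = (x_3 − 2)/3 = -7/11
  x_4 = -7/11;  a_4 = 1;  x_5 = (x_4 − 1)/3 = -6/11
  x_5 = -6/11;  a_5 = 0;  x_6 = (x_5 − 0)/3 = -2/11
Digits: (1, 0, 0, 2, 1, 0).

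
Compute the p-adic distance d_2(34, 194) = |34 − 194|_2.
d_2(34, 194) = 1/32

Step 1 — x − y = 34 − 194 = -160. Step 2 — v_2(-160) = 5 (factor: -160 = −(2^5 · 5); the sign does not affect v_p). Step 3 — |x − y|_2 = 2^{-5} = 1/32.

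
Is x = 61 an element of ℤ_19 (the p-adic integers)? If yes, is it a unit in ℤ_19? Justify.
x ∈ ℤ_19^× (unit); v_19(x) = 0

ℤ_19 = {x ∈ ℚ_19 : v_19(x) ≥ 0} and ℤ_19^× = {x ∈ ℤ_19 : v_19(x) = 0}. Here v_19(61) = v_19(num) − v_19(den) = 0; compare against these criteria.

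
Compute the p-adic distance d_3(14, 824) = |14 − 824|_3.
d_3(14, 824) = 1/81

Step 1 — x − y = 14 − 824 = -810. Step 2 — v_3(-810) = 4 (factor: -810 = −(3^4 · 10); the sign does not affect v_p). Step 3 — |x − y|_3 = 3^{-4} = 1/81.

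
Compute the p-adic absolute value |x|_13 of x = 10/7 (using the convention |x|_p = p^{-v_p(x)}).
|10/7|_13 = 1

Step 1 — compute v_13(x) by factoring powers of 13 out of the numerator and denominator: v_13(10/7) = 0. Step 2 — apply |x|_p = p^{-v_p(x)} = 13^{0} = 1.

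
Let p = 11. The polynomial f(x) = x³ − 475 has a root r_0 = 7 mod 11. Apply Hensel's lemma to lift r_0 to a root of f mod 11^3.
r_2 = 1129 (mod 1331)

Hensel: r_{i+1} = r_i − f(r_i)/f′(r_i) mod 11^{i+2}, where f′(x) = 3x². Iterate:
  r_0 = 7 (mod 11)
  r_1 = 40 (mod 121)
  r_2 = 1129 (mod 1331)
Final: r = 1129 with f(r) ≡ 0 mod 11^3.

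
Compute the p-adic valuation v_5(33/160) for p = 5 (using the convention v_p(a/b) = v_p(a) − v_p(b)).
v_5(33/160) = -1

Factor powers of 5 from the numerator and denominator of the reduced fraction: 33 = 5^0 · 33 and 160 = 5^1 · 32. Apply v_p(a/b) = v_p(a) − v_p(b): v_5(33/160) = 0 − 1 = -1.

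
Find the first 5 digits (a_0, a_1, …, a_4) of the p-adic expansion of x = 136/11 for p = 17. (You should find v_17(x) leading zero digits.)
(a_0, …, a_4) = (0, 10, 1, 3, 6)

v_17(136/11) = 1, so a_0 = ... = a_0 = 0. Factor out: x = 17^1 · u with u = 8/11 a unit in ℤ_17. Expand u iteratively via a_{v+i} = u_i mod 17, u_{i+1} = (u_i − a_{v+i})/17:
  u_0 = 8/11;  a_1 = 10;  u_1 = (u_0 − 10)/17 = -6/11
  u_1 = -6/11;  a_2 = 1;  u_2 = (u_1 − 1)/17 = -1/11
  u_2 = -1/11;  a_3 = 3;  u_3 = (u_2 − 3)/17 = -2/11
  u_3 = -2/11;  a_4 = 6;  u_4 = (u_3 − 6)/17 = -4/11
Digits: (0, 10, 1, 3, 6).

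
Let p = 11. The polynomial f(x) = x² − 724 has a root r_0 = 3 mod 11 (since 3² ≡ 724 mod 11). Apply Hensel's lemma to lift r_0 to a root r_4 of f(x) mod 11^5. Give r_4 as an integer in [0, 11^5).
r_4 = 85891 (mod 161051)

Hensel's recurrence: r_{i+1} = r_i − f(r_i)·(f′(r_i))^{-1} mod 11^{i+2}, with f′(x) = 2x. Iterate:
  r_0 = 3 (mod 11)
  r_1 = 102 (mod 121)
  r_2 = 707 (mod 1331)
  r_3 = 12686 (mod 14641)
  r_4 = 85891 (mod 161051)
Final: r_4 = 85891, and one checks f(r_4) ≡ 0 mod 11^5.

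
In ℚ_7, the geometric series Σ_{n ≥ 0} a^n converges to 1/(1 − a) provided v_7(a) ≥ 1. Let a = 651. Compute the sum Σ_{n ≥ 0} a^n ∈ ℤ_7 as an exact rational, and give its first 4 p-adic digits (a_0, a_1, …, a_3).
Σ a^n = 1/(1 − a) = -1/650;  first 4 digits = (1, 2, 3, 6)

v_7(a) = 1 ≥ 1, so the series converges in ℤ_7 to 1/(1 − a) = 1/(1 − 651) = -1/650. Expand this rational in ℤ_7: compute digits iteratively via d_i = x_i mod 7, x_{i+1} = (x_i − d_i)/7. The first 4 digits are (1, 2, 3, 6).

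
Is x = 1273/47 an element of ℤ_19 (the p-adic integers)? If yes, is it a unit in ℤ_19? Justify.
x ∈ ℤ_19 but not a unit; v_19(x) = 1 > 0

ℤ_19 = {x ∈ ℚ_19 : v_19(x) ≥ 0} and ℤ_19^× = {x ∈ ℤ_19 : v_19(x) = 0}. Here v_19(1273/47) = v_19(num) − v_19(den) = 1; compare against these criteria.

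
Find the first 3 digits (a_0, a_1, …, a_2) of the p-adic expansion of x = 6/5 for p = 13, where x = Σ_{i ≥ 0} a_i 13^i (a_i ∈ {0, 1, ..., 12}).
(a_0, …, a_2) = (9, 2, 5)

v_13(6/5) = 0 (numerator and denominator both coprime to 13), so x ∈ ℤ_13^×. Compute digits iteratively via a_i = x_i mod 13, x_{i+1} = (x_i − a_i)/13, with x_0 = x:
  x_0 = 6/5;  a_0 = 9;  x_1 = (x_0 − 9)/13 = -3/5
  x_1 = -3/5;  a_1 = 2;  x_2 = (x_1 − 2)/13 = -1/5
  x_2 = -1/5;  a_2 = 5;  x_3 = (x_2 − 5)/13 = -2/5
Digits: (9, 2, 5).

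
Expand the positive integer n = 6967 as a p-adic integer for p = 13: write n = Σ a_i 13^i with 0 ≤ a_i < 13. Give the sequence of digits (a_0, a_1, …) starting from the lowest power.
(a_0, a_1, …) = (12, 2, 2, 3)

Repeated division by 13 gives the digits low-to-high: 6967 = 12 + 2·13^1 + 2·13^2 + 3·13^3. Digit sequence: (12, 2, 2, 3).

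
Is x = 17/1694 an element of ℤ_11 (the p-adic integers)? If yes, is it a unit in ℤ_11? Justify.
x ∉ ℤ_11 (v_11(x) = -2 < 0)

ℤ_11 = {x ∈ ℚ_11 : v_11(x) ≥ 0} and ℤ_11^× = {x ∈ ℤ_11 : v_11(x) = 0}. Here v_11(17/1694) = v_11(num) − v_11(den) = -2; compare against these criteria.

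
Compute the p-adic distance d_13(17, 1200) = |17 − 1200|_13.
d_13(17, 1200) = 1/169

Step 1 — x − y = 17 − 1200 = -1183. Step 2 — v_13(-1183) = 2 (factor: -1183 = −(13^2 · 7); the sign does not affect v_p). Step 3 — |x − y|_13 = 13^{-2} = 1/169.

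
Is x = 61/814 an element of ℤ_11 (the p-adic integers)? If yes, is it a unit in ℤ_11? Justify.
x ∉ ℤ_11 (v_11(x) = -1 < 0)

ℤ_11 = {x ∈ ℚ_11 : v_11(x) ≥ 0} and ℤ_11^× = {x ∈ ℤ_11 : v_11(x) = 0}. Here v_11(61/814) = v_11(num) − v_11(den) = -1; compare against these criteria.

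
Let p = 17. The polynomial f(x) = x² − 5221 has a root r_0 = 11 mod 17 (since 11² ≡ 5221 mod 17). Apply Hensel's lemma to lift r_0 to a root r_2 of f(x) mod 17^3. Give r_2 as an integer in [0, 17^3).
r_2 = 742 (mod 4913)

Hensel's recurrence: r_{i+1} = r_i − f(r_i)·(f′(r_i))^{-1} mod 17^{i+2}, with f′(x) = 2x. Iterate:
  r_0 = 11 (mod 17)
  r_1 = 164 (mod 289)
  r_2 = 742 (mod 4913)
Final: r_2 = 742, and one checks f(r_2) ≡ 0 mod 17^3.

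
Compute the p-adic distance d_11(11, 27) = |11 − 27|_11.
d_11(11, 27) = 1

Step 1 — x − y = 11 − 27 = -16. Step 2 — v_11(-16) = 0 (factor: -16 = −(11^0 · 16); the sign does not affect v_p). Step 3 — |x − y|_11 = 11^{0} = 1.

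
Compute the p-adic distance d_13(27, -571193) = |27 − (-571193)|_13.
d_13(27, -571193) = 1/28561

Step 1 — x − y = 27 − (-571193) = 571220. Step 2 — v_13(571220) = 4 (factor: 571220 = (13^4 · 20); the sign does not affect v_p). Step 3 — |x − y|_13 = 13^{-4} = 1/28561.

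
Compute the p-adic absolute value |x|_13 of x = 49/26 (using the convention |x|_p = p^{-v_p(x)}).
|49/26|_13 = 13

Step 1 — compute v_13(x) by factoring powers of 13 out of the numerator and denominator: v_13(49/26) = -1. Step 2 — apply |x|_p = p^{-v_p(x)} = 13^{1} = 13.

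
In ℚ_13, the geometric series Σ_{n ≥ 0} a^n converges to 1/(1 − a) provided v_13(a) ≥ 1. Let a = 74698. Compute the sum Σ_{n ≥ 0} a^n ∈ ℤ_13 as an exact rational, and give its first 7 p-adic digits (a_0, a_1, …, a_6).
Σ a^n = 1/(1 − a) = -1/74697;  first 7 digits = (1, 0, 0, 8, 2, 0, 12)

v_13(a) = 3 ≥ 1, so the series converges in ℤ_13 to 1/(1 − a) = 1/(1 − 74698) = -1/74697. Expand this rational in ℤ_13: compute digits iteratively via d_i = x_i mod 13, x_{i+1} = (x_i − d_i)/13. The first 7 digits are (1, 0, 0, 8, 2, 0, 12).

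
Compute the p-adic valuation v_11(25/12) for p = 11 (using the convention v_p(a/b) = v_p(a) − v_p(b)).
v_11(25/12) = 0

Factor powers of 11 from the numerator and denominator of the reduced fraction: 25 = 11^0 · 25 and 12 = 11^0 · 12. Apply v_p(a/b) = v_p(a) − v_p(b): v_11(25/12) = 0 − 0 = 0.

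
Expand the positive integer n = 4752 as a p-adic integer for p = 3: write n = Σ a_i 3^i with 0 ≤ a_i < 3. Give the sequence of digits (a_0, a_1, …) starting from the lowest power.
(a_0, a_1, …) = (0, 0, 0, 2, 1, 1, 0, 2)

Repeated division by 3 gives the digits low-to-high: 4752 = 2·3^3 + 1·3^4 + 1·3^5 + 2·3^7. Digit sequence: (0, 0, 0, 2, 1, 1, 0, 2).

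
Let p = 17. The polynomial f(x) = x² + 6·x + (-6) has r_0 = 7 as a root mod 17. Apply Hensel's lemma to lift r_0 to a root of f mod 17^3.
r_2 = 2965 (mod 4913)

Hensel: r_{i+1} = r_i − f(r_i)·(f′(r_i))^{-1} mod 17^{i+2}, f′(x) = 2x + 6. Iterate:
  r_0 = 7 (mod 17)
  r_1 = 75 (mod 289)
  r_2 = 2965 (mod 4913)
Final: r = 2965 satisfies f(r) ≡ 0 mod 17^3.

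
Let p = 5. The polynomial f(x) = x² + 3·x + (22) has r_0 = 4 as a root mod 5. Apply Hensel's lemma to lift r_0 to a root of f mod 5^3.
r_2 = 79 (mod 125)

Hensel: r_{i+1} = r_i − f(r_i)·(f′(r_i))^{-1} mod 5^{i+2}, f′(x) = 2x + 3. Iterate:
  r_0 = 4 (mod 5)
  r_1 = 4 (mod 25)
  r_2 = 79 (mod 125)
Final: r = 79 satisfies f(r) ≡ 0 mod 5^3.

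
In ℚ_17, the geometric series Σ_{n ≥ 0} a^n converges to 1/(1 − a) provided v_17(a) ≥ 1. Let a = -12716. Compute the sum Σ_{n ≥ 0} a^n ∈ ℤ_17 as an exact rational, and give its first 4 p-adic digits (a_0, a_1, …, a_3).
Σ a^n = 1/(1 − a) = 1/12717;  first 4 digits = (1, 0, 7, 14)

v_17(a) = 2 ≥ 1, so the series converges in ℤ_17 to 1/(1 − a) = 1/(1 − (-12716)) = 1/12717. Expand this rational in ℤ_17: compute digits iteratively via d_i = x_i mod 17, x_{i+1} = (x_i − d_i)/17. The first 4 digits are (1, 0, 7, 14).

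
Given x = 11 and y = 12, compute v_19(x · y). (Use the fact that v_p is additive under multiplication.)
v_19(132) = 0

v_p(x) = 0 (factor: 11 = 19^0 · 11); v_p(y) = 0 (factor: 12 = 19^0 · 12). Additivity: v_p(xy) = v_p(x) + v_p(y) = 0 + 0 = 0. (Direct check: xy = 132 = 19^0 · (132).)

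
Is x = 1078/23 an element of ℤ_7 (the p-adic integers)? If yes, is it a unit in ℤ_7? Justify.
x ∈ ℤ_7 but not a unit; v_7(x) = 2 > 0

ℤ_7 = {x ∈ ℚ_7 : v_7(x) ≥ 0} and ℤ_7^× = {x ∈ ℤ_7 : v_7(x) = 0}. Here v_7(1078/23) = v_7(num) − v_7(den) = 2; compare against these criteria.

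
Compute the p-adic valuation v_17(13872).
v_17(13872) = 2

v_17(n) is the largest exponent k such that 17^k divides n. Factor out: 13872 = 17^2 · 48. (Sign doesn't affect v_p.) So v_17(13872) = 2.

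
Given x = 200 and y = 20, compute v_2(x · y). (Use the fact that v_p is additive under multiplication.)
v_2(4000) = 5

v_p(x) = 3 (factor: 200 = 2^3 · 25); v_p(y) = 2 (factor: 20 = 2^2 · 5). Additivity: v_p(xy) = v_p(x) + v_p(y) = 3 + 2 = 5. (Direct check: xy = 4000 = 2^5 · (125).)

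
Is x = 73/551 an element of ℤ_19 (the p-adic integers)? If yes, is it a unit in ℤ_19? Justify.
x ∉ ℤ_19 (v_19(x) = -1 < 0)

ℤ_19 = {x ∈ ℚ_19 : v_19(x) ≥ 0} and ℤ_19^× = {x ∈ ℤ_19 : v_19(x) = 0}. Here v_19(73/551) = v_19(num) − v_19(den) = -1; compare against these criteria.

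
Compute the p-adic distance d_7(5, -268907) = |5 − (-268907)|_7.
d_7(5, -268907) = 1/16807

Step 1 — x − y = 5 − (-268907) = 268912. Step 2 — v_7(268912) = 5 (factor: 268912 = (7^5 · 16); the sign does not affect v_p). Step 3 — |x − y|_7 = 7^{-5} = 1/16807.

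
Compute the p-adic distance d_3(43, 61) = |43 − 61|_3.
d_3(43, 61) = 1/9

Step 1 — x − y = 43 − 61 = -18. Step 2 — v_3(-18) = 2 (factor: -18 = −(3^2 · 2); the sign does not affect v_p). Step 3 — |x − y|_3 = 3^{-2} = 1/9.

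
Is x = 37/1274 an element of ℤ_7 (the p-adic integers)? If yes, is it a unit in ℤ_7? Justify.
x ∉ ℤ_7 (v_7(x) = -2 < 0)

ℤ_7 = {x ∈ ℚ_7 : v_7(x) ≥ 0} and ℤ_7^× = {x ∈ ℤ_7 : v_7(x) = 0}. Here v_7(37/1274) = v_7(num) − v_7(den) = -2; compare against these criteria.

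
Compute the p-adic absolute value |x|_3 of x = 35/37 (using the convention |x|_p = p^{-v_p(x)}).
|35/37|_3 = 1

Step 1 — compute v_3(x) by factoring powers of 3 out of the numerator and denominator: v_3(35/37) = 0. Step 2 — apply |x|_p = p^{-v_p(x)} = 3^{0} = 1.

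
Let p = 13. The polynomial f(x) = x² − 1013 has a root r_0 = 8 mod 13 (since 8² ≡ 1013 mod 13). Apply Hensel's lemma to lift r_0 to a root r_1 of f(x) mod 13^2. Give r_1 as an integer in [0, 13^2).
r_1 = 99 (mod 169)

Hensel's recurrence: r_{i+1} = r_i − f(r_i)·(f′(r_i))^{-1} mod 13^{i+2}, with f′(x) = 2x. Iterate:
  r_0 = 8 (mod 13)
  r_1 = 99 (mod 169)
Final: r_1 = 99, and one checks f(r_1) ≡ 0 mod 13^2.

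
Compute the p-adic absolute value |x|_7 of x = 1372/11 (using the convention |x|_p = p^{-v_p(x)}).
|1372/11|_7 = 1/343

Step 1 — compute v_7(x) by factoring powers of 7 out of the numerator and denominator: v_7(1372/11) = 3. Step 2 — apply |x|_p = p^{-v_p(x)} = 7^{-3} = 1/343.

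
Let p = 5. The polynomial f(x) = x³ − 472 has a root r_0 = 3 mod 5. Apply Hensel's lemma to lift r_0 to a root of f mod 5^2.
r_1 = 13 (mod 25)

Hensel: r_{i+1} = r_i − f(r_i)/f′(r_i) mod 5^{i+2}, where f′(x) = 3x². Iterate:
  r_0 = 3 (mod 5)
  r_1 = 13 (mod 25)
Final: r = 13 with f(r) ≡ 0 mod 5^2.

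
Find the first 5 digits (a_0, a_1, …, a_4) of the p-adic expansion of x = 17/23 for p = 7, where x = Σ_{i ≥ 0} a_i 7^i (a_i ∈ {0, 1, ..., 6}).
(a_0, …, a_4) = (5, 0, 6, 4, 6)

v_7(17/23) = 0 (numerator and denominator both coprime to 7), so x ∈ ℤ_7^×. Compute digits iteratively via a_i = x_i mod 7, x_{i+1} = (x_i − a_i)/7, with x_0 = x:
  x_0 = 17/23;  a_0 = 5;  x_1 = (x_0 − 5)/7 = -14/23
  x_1 = -14/23;  a_1 = 0;  x_2 = (x_1 − 0)/7 = -2/23
  x_2 = -2/23;  a_2 = 6;  x_3 = (x_2 − 6)/7 = -20/23
  x_3 = -20/23;  a_3 = 4;  x_4 = (x_3 − 4)/7 = -16/23
  x_4 = -16/23;  a_4 = 6;  x_5 = (x_4 − 6)/7 = -22/23
Digits: (5, 0, 6, 4, 6).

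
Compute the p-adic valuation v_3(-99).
v_3(-99) = 2

v_3(n) is the largest exponent k such that 3^k divides n. Factor out: -99 = -3^2 · 11. (Sign doesn't affect v_p.) So v_3(-99) = 2.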